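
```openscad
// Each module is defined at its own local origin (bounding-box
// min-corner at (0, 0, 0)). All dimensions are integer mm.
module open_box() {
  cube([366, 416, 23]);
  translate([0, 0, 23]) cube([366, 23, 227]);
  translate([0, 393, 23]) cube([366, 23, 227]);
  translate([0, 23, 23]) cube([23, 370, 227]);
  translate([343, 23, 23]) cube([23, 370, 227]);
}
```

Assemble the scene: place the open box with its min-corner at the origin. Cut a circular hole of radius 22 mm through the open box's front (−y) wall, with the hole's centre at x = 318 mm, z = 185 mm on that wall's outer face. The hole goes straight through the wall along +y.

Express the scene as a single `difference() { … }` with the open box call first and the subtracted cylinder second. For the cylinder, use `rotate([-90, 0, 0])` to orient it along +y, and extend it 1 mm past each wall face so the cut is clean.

difference() {
  open_box();
  translate([318, -1, 185]) rotate([-90, 0, 0]) cylinder(h = 25, r = 22);
}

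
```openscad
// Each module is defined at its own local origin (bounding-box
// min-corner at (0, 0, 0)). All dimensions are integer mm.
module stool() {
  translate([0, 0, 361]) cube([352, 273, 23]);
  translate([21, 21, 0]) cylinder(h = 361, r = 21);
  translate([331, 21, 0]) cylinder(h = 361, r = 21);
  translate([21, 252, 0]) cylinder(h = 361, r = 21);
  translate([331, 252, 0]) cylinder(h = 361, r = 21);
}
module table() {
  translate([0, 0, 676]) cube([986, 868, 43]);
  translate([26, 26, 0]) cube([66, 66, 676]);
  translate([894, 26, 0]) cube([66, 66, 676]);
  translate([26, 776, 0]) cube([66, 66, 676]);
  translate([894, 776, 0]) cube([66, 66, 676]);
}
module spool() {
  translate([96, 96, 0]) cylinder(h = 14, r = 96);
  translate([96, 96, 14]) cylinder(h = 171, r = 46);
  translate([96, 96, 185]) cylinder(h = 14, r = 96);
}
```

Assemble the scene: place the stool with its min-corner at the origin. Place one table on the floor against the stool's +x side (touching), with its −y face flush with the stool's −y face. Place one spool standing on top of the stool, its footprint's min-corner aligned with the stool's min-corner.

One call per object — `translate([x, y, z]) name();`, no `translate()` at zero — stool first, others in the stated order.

stool();
translate([352, 0, 0]) table();
translate([0, 0, 384]) spool();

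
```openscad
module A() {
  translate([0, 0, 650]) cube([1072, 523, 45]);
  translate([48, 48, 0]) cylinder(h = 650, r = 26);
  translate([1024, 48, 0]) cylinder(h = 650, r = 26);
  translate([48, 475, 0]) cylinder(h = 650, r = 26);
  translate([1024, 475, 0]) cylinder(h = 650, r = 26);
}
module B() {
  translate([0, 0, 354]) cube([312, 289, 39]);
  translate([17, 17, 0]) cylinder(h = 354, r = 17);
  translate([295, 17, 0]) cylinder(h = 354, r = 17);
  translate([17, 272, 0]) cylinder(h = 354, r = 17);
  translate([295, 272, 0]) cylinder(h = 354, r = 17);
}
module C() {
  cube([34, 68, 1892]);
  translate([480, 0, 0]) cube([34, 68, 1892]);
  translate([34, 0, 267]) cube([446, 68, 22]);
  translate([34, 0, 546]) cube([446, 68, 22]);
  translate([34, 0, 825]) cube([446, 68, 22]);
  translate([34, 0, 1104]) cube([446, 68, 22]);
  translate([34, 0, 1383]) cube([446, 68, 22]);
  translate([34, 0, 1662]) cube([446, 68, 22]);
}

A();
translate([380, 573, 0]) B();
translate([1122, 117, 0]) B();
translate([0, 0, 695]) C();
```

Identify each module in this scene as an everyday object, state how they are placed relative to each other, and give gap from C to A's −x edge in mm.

A is a table. B is a stool. C is a ladder. Two stools sit around the table at the +y, +x sides. The ladder is on top of the table. The gap from the ladder to the table's −x edge is 0 mm.

The ladder's min-x is at 0; the table's min-x is 0; gap = 0 mm.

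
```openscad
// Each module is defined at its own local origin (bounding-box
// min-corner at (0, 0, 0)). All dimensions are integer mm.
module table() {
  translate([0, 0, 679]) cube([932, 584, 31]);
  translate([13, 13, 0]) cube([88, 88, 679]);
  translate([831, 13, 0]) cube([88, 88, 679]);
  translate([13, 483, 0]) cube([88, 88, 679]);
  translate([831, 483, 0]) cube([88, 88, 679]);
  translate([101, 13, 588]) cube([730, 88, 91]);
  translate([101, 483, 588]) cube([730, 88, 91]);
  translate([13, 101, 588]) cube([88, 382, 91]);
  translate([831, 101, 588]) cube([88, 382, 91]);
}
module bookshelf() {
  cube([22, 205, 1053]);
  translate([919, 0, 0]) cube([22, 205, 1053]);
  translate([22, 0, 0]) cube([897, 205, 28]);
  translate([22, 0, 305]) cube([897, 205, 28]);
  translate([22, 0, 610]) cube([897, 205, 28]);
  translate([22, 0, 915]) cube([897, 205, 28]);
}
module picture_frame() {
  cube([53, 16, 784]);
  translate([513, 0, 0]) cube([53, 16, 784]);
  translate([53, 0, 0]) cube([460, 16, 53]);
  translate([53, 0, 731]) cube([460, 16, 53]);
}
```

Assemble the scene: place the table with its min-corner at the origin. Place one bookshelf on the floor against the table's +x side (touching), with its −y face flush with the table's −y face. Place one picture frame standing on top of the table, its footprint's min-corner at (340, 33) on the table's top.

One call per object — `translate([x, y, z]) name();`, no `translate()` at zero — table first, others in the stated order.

table();
translate([932, 0, 0]) bookshelf();
translate([340, 33, 710]) picture_frame();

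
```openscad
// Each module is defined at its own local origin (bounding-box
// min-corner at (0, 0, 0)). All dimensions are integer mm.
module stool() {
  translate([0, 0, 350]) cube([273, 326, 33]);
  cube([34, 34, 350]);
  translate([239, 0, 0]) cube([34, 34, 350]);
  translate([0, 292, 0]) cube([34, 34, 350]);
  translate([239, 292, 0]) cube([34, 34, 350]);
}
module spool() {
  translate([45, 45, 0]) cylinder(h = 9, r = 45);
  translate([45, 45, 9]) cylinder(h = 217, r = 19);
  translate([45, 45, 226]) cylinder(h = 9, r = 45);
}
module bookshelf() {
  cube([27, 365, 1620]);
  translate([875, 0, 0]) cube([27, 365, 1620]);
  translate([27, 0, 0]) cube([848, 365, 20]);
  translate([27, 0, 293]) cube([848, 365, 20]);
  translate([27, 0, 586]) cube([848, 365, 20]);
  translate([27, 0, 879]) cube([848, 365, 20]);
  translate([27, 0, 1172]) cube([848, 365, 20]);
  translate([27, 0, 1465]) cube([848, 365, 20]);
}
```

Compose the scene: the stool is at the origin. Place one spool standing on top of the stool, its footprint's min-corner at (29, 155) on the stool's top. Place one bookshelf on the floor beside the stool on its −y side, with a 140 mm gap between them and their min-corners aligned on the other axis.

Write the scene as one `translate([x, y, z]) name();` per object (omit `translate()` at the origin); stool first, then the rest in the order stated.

stool();
translate([29, 155, 383]) spool();
translate([0, -505, 0]) bookshelf();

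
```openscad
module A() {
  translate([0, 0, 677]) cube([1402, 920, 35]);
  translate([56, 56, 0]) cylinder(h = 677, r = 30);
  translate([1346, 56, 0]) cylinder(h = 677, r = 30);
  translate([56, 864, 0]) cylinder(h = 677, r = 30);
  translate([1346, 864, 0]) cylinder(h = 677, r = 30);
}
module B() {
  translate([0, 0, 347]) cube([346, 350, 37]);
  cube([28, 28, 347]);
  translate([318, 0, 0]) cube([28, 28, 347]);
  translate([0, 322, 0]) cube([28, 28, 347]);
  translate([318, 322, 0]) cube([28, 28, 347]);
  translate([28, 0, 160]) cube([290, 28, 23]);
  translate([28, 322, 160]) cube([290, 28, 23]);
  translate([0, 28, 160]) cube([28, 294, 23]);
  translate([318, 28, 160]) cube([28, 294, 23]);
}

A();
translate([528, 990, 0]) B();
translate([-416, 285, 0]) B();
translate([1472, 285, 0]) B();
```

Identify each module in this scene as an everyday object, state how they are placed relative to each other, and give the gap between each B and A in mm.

Each stool's nearest face is 70 mm from the table's bounding box.

A is a table. B is a stool. Three stools sit around the table at the +y, −x, +x sides. The gap between each stool and the table is 70 mm.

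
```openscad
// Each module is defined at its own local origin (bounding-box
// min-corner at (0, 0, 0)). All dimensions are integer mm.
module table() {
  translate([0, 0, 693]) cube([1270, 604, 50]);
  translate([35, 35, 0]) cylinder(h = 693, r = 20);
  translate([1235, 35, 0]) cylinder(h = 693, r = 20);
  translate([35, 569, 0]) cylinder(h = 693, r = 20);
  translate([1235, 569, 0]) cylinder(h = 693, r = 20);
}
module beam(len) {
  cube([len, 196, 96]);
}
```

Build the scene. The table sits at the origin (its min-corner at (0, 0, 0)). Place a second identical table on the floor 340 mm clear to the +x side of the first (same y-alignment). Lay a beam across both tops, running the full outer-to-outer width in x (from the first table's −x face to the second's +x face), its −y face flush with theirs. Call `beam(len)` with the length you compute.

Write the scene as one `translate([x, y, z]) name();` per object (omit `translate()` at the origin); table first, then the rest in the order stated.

table();
translate([1610, 0, 0]) table();
translate([0, 0, 743]) beam(2880);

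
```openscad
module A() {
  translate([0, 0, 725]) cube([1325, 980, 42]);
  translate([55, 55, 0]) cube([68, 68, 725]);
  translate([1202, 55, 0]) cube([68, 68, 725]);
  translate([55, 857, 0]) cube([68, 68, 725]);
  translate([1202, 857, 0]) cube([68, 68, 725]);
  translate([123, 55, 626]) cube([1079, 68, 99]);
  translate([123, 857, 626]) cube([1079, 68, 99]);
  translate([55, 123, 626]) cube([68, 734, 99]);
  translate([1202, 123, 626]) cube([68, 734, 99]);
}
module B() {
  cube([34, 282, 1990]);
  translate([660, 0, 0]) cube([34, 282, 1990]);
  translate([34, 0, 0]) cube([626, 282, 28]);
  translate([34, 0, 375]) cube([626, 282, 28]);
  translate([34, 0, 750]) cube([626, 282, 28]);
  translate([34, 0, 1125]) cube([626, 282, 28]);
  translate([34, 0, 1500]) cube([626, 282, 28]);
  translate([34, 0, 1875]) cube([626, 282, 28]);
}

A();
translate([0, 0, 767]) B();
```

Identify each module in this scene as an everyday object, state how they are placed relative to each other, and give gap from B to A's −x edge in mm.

A is a table. B is a bookshelf. The bookshelf is on top of the table. The gap from the bookshelf to the table's −x edge is 0 mm.

The bookshelf's min-x is at 0; the table's min-x is 0; gap = 0 mm.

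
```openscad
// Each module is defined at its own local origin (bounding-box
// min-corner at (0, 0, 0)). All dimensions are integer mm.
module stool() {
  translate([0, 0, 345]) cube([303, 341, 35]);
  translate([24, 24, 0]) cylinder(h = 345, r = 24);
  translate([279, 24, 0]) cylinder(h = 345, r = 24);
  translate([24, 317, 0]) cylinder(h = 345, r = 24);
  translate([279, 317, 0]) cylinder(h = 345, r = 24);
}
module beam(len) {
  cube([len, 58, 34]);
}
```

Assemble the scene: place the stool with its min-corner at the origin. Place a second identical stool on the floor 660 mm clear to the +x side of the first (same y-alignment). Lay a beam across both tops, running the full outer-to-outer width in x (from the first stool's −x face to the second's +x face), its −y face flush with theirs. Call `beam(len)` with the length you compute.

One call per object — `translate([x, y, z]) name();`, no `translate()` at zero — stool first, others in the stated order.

stool();
translate([963, 0, 0]) stool();
translate([0, 0, 380]) beam(1266);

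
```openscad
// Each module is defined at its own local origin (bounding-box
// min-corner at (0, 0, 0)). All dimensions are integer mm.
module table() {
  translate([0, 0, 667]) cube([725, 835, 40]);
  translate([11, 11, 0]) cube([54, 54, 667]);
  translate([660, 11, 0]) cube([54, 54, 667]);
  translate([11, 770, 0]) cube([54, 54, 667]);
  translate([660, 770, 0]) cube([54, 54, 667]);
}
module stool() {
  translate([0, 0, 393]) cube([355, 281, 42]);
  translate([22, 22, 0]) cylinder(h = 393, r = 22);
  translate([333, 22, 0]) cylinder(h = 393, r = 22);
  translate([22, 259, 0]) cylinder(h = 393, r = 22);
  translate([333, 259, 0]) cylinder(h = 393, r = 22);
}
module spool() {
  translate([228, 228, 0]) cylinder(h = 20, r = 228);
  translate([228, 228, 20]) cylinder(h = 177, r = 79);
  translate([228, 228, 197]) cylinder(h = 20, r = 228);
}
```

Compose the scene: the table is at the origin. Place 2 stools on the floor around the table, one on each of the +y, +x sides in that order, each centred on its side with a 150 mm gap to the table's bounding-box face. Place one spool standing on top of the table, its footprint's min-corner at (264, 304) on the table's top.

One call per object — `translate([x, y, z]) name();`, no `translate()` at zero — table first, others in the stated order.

table();
translate([185, 985, 0]) stool();
translate([875, 277, 0]) stool();
translate([264, 304, 707]) spool();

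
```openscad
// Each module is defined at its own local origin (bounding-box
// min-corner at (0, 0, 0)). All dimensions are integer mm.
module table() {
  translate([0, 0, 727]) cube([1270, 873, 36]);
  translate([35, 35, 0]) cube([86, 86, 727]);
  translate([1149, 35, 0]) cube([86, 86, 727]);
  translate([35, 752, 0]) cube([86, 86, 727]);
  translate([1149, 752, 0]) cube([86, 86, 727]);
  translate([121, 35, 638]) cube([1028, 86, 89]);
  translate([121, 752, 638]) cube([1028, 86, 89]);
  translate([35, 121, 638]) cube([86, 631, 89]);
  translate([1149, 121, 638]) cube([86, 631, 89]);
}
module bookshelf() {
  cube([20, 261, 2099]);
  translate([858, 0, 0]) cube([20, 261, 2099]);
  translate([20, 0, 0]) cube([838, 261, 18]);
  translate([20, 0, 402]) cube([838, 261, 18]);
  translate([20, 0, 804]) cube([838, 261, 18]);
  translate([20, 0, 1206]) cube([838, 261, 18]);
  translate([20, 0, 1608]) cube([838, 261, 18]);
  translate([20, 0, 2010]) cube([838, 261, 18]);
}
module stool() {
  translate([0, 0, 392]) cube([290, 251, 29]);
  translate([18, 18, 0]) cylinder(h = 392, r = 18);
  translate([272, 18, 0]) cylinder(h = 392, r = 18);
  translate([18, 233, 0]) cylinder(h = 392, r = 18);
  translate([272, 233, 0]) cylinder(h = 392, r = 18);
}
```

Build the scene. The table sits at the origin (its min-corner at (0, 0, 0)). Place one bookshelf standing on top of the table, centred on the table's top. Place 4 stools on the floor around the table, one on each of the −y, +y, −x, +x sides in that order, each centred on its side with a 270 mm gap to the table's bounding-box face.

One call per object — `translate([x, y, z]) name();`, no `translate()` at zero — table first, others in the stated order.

table();
translate([196, 306, 763]) bookshelf();
translate([490, -521, 0]) stool();
translate([490, 1143, 0]) stool();
translate([-560, 311, 0]) stool();
translate([1540, 311, 0]) stool();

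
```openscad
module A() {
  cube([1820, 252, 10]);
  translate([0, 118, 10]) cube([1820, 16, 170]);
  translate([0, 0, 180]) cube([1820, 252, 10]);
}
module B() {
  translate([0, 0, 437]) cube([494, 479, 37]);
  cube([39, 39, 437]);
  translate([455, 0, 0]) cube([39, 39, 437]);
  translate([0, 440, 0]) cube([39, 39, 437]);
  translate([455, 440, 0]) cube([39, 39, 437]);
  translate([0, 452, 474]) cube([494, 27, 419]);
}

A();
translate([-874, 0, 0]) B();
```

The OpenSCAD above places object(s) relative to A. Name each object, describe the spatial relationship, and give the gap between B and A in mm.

The chair's nearest face is 380 mm from the I-beam's −x face.

A is an I-beam. B is a chair. The chair is on the floor beside the I-beam on its −x side. The gap between the chair and the I-beam is 380 mm.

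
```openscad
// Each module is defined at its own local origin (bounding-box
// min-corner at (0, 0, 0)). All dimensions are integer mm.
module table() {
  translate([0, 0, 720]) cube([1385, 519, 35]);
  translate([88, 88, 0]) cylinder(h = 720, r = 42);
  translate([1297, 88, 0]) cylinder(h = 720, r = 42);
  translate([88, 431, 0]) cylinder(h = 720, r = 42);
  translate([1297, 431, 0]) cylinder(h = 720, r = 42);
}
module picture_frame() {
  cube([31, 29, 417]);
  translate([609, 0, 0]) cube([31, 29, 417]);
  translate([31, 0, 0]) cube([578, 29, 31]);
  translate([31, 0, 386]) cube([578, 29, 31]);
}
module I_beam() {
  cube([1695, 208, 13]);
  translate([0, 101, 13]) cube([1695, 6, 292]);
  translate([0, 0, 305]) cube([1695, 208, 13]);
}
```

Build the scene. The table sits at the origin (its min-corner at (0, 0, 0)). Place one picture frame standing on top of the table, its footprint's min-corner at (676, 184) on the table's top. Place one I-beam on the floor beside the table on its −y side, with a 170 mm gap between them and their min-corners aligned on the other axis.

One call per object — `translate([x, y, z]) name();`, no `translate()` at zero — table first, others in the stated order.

table();
translate([676, 184, 755]) picture_frame();
translate([0, -378, 0]) I_beam();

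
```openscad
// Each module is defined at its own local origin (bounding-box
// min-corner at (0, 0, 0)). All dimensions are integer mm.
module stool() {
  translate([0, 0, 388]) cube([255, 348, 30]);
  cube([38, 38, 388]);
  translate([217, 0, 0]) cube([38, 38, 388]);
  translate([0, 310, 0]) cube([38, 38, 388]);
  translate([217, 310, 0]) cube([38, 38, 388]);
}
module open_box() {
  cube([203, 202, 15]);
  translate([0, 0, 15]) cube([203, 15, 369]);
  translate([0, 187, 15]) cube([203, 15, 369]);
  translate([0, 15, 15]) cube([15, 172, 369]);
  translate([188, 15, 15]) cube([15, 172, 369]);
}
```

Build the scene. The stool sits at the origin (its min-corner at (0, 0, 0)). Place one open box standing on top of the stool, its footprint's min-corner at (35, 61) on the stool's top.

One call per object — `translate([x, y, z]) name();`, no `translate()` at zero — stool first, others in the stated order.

stool();
translate([35, 61, 418]) open_box();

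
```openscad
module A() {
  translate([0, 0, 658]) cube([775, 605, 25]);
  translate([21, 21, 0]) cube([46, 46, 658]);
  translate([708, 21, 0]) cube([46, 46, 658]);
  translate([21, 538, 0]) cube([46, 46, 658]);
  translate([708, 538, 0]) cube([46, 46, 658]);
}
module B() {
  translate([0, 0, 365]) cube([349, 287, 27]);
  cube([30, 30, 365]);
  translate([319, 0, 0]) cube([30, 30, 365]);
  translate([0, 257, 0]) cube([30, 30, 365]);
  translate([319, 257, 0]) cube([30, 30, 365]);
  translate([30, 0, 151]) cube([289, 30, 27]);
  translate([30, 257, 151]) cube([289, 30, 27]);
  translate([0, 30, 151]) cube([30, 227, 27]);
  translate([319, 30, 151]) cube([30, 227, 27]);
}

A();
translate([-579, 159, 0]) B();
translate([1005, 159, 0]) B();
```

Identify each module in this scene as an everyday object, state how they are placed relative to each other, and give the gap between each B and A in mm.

A is a table. B is a stool. Two stools sit around the table at the −x, +x sides. The gap between each stool and the table is 230 mm.

Each stool's nearest face is 230 mm from the table's bounding box.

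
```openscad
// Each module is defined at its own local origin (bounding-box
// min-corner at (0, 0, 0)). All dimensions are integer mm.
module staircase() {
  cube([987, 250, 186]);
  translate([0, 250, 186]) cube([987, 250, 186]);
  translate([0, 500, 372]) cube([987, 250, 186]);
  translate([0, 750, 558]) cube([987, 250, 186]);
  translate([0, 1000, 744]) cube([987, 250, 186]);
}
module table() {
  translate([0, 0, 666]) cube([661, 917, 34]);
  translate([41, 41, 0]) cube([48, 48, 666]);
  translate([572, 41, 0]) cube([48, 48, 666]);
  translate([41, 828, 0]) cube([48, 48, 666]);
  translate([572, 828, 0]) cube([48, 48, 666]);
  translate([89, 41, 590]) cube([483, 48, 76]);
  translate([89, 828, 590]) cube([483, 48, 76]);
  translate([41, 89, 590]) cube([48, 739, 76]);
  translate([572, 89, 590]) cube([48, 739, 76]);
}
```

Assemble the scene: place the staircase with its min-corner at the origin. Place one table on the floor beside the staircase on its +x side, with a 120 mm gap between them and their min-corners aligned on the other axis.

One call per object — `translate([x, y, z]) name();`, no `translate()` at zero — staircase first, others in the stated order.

staircase();
translate([1107, 0, 0]) table();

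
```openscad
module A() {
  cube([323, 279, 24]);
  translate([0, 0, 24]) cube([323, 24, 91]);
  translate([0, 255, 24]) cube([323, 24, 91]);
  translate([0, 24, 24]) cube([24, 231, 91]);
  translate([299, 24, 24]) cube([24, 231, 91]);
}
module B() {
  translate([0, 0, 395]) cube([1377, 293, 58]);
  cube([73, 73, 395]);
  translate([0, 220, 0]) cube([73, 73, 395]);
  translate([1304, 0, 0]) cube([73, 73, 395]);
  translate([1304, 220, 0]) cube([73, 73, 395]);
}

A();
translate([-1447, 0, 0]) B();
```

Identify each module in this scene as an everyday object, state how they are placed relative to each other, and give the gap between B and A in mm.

A is an open box. B is a bench. The bench is on the floor beside the open box on its −x side. The gap between the bench and the open box is 70 mm.

The bench's nearest face is 70 mm from the open box's −x face.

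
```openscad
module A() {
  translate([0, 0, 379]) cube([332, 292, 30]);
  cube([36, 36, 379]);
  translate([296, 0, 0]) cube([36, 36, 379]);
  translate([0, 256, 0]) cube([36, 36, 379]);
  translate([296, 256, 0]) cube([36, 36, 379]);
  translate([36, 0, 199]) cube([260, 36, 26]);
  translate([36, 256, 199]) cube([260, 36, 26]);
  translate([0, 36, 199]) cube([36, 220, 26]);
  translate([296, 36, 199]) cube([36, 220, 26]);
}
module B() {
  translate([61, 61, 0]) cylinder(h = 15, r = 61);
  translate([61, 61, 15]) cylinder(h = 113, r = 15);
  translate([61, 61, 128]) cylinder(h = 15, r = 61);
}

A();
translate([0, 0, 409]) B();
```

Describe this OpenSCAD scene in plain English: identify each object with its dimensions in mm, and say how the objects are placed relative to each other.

A is a four-legged stool. The seat is a 332×292×30 mm slab whose top surface is at z = 409 mm; four square legs, each 36×36 mm in cross-section, run from the floor (z = 0) to the underside of the seat, each flush with a corner of the seat. Four stretchers, 36 mm wide and 26 mm tall, connect adjacent legs with their undersides at z = 199 mm, each running between the inner faces of the legs it joins and aligned with the legs' outer faces on the other axis.

B is a spool: two coaxial disc flanges of radius 61 mm and thickness 15 mm, joined by a core cylinder of radius 15 mm and height 113 mm. The lower flange rests on z = 0 and the three cylinders share a vertical axis.

The spool is on top of the stool.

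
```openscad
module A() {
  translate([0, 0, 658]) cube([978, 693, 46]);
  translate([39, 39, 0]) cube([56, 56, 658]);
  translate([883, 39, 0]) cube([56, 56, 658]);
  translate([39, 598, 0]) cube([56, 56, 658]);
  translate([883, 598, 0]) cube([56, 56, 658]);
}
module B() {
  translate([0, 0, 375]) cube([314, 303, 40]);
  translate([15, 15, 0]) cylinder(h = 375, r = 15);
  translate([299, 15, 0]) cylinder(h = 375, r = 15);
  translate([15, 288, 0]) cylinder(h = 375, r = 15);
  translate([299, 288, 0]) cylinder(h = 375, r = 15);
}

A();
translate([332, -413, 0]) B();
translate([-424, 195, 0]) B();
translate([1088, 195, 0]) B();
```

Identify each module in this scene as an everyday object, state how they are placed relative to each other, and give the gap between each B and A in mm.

Each stool's nearest face is 110 mm from the table's bounding box.

A is a table. B is a stool. Three stools sit around the table at the −y, −x, +x sides. The gap between each stool and the table is 110 mm.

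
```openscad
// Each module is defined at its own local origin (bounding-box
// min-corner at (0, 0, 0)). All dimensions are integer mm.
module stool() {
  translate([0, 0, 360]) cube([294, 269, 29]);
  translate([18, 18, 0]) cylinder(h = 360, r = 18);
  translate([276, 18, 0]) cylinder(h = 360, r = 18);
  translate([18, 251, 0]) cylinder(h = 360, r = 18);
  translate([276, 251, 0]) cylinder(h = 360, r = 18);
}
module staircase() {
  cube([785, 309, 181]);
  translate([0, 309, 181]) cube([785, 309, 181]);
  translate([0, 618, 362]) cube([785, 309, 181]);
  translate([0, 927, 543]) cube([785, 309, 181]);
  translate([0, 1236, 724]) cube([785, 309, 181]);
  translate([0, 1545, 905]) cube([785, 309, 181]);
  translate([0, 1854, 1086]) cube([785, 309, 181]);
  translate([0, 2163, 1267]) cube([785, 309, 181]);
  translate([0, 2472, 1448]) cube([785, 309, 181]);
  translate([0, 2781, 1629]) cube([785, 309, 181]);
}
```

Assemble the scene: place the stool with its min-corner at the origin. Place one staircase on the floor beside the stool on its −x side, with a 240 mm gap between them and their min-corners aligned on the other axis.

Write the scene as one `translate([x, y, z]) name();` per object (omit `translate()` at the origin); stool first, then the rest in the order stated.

stool();
translate([-1025, 0, 0]) staircase();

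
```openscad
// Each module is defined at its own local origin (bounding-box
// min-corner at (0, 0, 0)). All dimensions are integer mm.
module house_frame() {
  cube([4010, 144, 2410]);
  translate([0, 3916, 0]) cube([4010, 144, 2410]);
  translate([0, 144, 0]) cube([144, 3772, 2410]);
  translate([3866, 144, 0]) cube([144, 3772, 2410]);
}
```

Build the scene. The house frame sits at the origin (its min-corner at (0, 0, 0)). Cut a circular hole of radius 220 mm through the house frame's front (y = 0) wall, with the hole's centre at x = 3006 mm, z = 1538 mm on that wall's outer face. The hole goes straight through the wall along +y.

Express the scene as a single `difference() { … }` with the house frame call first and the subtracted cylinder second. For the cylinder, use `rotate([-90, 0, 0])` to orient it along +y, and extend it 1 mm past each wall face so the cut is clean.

difference() {
  house_frame();
  translate([3006, -1, 1538]) rotate([-90, 0, 0]) cylinder(h = 146, r = 220);
}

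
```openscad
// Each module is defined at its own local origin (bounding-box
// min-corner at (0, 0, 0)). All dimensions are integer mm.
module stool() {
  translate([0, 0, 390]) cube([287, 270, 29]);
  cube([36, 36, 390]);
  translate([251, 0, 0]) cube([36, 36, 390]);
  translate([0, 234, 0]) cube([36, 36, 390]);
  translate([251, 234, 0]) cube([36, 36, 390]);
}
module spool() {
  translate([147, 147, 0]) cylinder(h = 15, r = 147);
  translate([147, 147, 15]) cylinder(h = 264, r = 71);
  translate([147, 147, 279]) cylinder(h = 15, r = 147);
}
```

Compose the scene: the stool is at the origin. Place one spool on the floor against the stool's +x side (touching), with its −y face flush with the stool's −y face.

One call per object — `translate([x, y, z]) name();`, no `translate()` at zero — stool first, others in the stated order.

stool();
translate([287, 0, 0]) spool();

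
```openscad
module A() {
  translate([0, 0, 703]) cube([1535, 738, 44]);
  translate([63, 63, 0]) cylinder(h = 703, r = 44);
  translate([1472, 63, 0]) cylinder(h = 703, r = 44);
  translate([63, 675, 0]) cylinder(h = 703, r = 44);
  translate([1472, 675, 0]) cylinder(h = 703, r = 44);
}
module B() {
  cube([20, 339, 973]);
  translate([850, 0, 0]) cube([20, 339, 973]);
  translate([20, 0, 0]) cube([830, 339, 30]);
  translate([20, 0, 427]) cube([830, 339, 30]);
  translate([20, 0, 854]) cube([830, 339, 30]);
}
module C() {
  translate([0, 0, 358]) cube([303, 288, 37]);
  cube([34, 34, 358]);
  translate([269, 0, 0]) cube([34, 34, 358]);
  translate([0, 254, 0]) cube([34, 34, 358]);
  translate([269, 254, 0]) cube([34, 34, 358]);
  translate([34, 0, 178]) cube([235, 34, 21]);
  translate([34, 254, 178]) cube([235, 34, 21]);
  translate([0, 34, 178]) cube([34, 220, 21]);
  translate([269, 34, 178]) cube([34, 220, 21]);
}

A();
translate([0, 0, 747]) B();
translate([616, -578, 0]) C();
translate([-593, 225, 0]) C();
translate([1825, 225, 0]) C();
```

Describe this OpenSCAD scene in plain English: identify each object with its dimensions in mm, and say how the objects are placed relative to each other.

A is a rectangular dining table. The top is 1535×738×44 mm with its upper surface at z = 747 mm. It stands on four round legs of 88 mm diameter, each leg's bounding box inset 19 mm from the nearest pair of top edges, running from the floor to the underside of the top.

B is an open bookshelf. Two side panels, each 20 mm thick, 339 mm deep and 973 mm tall, stand 870 mm apart (outside-to-outside). Between them sit 3 shelves, each 30 mm thick and 339 mm deep, spanning the full gap between the sides. The bottom shelf rests on the floor (its underside at z = 0) and the clear gap between one shelf's top and the next shelf's underside is 397 mm.

C is a simple wooden stool: a rectangular seat 303 mm (x) by 288 mm (y), 37 mm thick, top face at z = 395 mm, on four square legs, each 34×34 mm in cross-section. The legs rest on z = 0, each flush with a corner of the seat. Four stretchers, 34 mm wide and 21 mm tall, connect adjacent legs with their undersides at z = 178 mm, each running between the inner faces of the legs it joins and aligned with the legs' outer faces on the other axis.

The bookshelf is on top of the table. Three stools sit around the table at the −y, −x, +x sides.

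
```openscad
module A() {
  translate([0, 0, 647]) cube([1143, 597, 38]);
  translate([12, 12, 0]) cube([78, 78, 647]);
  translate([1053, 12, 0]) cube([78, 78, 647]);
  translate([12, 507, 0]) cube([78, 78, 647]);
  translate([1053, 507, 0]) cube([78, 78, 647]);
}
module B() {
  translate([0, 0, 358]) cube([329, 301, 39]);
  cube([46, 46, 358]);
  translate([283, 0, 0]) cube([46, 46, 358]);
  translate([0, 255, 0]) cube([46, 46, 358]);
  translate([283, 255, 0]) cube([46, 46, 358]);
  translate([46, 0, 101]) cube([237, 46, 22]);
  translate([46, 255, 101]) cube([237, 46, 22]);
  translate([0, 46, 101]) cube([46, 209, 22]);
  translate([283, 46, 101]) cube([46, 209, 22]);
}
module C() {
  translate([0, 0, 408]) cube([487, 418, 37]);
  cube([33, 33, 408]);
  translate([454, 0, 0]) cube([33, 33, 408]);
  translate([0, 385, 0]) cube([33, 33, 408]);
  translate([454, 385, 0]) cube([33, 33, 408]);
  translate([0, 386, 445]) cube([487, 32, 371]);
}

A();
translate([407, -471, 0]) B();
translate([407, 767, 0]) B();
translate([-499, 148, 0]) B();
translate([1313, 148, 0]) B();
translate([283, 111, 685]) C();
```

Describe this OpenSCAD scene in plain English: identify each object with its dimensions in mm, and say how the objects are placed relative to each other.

A is a table with a 1143×597 mm rectangular top, 38 mm thick, top surface at z = 685 mm, supported by four 78×78 mm square legs, each inset 12 mm from the nearest pair of top edges, running from the floor.

B is a simple wooden stool: a rectangular seat 329 mm (x) by 301 mm (y), 39 mm thick, top face at z = 397 mm, on four square legs, each 46×46 mm in cross-section. The legs rest on z = 0, each flush with a corner of the seat. Four stretchers, 46 mm wide and 22 mm tall, connect adjacent legs with their undersides at z = 101 mm, each running between the inner faces of the legs it joins and aligned with the legs' outer faces on the other axis.

C is a chair. The seat is a 487×418×37 mm slab with its top at z = 445 mm, on four 33×33 mm corner legs (flush with the seat edges, standing on z = 0). A flat backrest 32 mm thick, 371 mm tall, spans the full seat width and rises from the seat top along its +y edge, rear face flush with the rear of the seat.

Four stools sit around the table at the −y, +y, −x, +x sides. The chair is on top of the table.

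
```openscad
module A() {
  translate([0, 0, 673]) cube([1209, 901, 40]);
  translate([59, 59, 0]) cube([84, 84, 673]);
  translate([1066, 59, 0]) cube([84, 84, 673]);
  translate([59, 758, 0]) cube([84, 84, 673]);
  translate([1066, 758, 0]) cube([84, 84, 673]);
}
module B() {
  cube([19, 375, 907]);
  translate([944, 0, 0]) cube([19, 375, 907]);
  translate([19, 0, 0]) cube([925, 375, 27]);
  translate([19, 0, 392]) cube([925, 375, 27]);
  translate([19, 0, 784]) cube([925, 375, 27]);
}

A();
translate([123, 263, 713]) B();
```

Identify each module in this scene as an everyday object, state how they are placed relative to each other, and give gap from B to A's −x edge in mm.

The bookshelf's min-x is at 123; the table's min-x is 0; gap = 123 mm.

A is a table. B is a bookshelf. The bookshelf is on top of the table, centred. The gap from the bookshelf to the table's −x edge is 123 mm.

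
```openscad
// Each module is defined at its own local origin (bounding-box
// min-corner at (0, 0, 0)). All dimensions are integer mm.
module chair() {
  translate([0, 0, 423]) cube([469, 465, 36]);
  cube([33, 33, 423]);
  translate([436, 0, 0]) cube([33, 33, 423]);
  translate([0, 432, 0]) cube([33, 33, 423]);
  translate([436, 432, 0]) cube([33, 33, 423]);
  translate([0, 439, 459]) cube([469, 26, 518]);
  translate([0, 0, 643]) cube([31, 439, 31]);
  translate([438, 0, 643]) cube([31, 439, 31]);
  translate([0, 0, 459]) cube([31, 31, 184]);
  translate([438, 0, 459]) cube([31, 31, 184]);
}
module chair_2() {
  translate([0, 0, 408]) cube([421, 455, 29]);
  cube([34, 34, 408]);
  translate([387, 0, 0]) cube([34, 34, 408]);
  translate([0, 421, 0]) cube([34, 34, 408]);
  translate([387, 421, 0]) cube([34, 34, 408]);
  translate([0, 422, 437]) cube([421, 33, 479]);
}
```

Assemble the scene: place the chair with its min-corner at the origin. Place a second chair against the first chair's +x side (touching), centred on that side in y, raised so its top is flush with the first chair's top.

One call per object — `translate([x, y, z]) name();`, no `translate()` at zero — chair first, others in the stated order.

chair();
translate([469, 5, 61]) chair_2();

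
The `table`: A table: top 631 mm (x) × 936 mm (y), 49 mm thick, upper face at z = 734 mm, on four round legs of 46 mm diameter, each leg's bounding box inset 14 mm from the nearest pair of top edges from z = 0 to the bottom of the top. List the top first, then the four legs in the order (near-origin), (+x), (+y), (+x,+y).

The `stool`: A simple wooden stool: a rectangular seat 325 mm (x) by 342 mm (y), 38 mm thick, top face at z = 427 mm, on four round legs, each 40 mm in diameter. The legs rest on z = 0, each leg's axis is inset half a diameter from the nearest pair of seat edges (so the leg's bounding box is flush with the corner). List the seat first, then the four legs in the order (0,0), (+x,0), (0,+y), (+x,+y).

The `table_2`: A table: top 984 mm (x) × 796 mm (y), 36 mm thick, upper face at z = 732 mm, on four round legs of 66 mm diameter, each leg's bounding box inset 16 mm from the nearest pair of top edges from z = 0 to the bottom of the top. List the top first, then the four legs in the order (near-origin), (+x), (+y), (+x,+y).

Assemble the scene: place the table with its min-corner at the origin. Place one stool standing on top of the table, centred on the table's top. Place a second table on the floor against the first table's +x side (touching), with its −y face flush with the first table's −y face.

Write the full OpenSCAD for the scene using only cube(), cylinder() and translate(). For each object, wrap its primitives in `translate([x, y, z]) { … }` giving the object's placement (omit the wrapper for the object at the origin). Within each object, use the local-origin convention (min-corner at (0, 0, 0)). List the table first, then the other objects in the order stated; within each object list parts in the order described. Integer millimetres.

translate([0, 0, 685]) cube([631, 936, 49]);
translate([37, 37, 0]) cylinder(h = 685, r = 23);
translate([594, 37, 0]) cylinder(h = 685, r = 23);
translate([37, 899, 0]) cylinder(h = 685, r = 23);
translate([594, 899, 0]) cylinder(h = 685, r = 23);
translate([153, 297, 734]) {
  translate([0, 0, 389]) cube([325, 342, 38]);
  translate([20, 20, 0]) cylinder(h = 389, r = 20);
  translate([305, 20, 0]) cylinder(h = 389, r = 20);
  translate([20, 322, 0]) cylinder(h = 389, r = 20);
  translate([305, 322, 0]) cylinder(h = 389, r = 20);
}
translate([631, 0, 0]) {
  translate([0, 0, 696]) cube([984, 796, 36]);
  translate([49, 49, 0]) cylinder(h = 696, r = 33);
  translate([935, 49, 0]) cylinder(h = 696, r = 33);
  translate([49, 747, 0]) cylinder(h = 696, r = 33);
  translate([935, 747, 0]) cylinder(h = 696, r = 33);
}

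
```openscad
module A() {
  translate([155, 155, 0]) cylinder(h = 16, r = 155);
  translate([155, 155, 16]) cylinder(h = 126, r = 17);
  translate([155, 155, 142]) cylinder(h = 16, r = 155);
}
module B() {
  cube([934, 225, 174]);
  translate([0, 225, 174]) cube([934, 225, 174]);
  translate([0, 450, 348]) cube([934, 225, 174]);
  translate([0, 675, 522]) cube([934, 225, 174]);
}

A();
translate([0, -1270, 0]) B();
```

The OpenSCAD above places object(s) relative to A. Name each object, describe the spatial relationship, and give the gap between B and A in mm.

The staircase's nearest face is 370 mm from the spool's −y face.

A is a spool. B is a staircase. The staircase is on the floor beside the spool on its −y side. The gap between the staircase and the spool is 370 mm.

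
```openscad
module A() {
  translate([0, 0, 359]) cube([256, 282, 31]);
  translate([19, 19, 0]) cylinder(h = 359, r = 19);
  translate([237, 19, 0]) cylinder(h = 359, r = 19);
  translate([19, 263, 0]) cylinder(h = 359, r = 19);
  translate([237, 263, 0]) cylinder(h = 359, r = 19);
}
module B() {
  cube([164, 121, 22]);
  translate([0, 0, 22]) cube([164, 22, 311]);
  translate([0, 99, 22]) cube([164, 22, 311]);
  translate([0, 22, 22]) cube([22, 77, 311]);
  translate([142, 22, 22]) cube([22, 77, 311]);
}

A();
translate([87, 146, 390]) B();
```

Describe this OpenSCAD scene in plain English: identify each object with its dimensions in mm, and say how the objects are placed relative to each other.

A is a simple wooden stool: a rectangular seat 256 mm (x) by 282 mm (y), 31 mm thick, top face at z = 390 mm, on four round legs, each 38 mm in diameter. The legs rest on z = 0, each leg's axis is inset half a diameter from the nearest pair of seat edges (so the leg's bounding box is flush with the corner).

B is an open storage box with external size 164×121×333 mm and wall thickness 22 mm (the base is also 22 mm thick). The base covers the whole footprint; the four walls stand on the base, with the y-facing walls full-width and the x-facing walls fitting between their inner faces.

The open box is on top of the stool.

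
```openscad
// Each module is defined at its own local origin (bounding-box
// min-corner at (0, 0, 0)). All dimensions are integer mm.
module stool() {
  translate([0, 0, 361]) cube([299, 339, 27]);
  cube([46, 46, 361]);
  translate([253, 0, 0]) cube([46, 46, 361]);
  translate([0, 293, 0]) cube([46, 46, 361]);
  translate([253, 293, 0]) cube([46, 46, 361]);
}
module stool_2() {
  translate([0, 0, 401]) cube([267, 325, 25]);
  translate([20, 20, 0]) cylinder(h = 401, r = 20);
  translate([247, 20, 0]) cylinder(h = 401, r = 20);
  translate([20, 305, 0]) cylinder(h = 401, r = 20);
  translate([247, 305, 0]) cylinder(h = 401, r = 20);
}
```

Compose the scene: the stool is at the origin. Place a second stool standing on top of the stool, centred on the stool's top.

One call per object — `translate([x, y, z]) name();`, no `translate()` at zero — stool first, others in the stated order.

stool();
translate([16, 7, 388]) stool_2();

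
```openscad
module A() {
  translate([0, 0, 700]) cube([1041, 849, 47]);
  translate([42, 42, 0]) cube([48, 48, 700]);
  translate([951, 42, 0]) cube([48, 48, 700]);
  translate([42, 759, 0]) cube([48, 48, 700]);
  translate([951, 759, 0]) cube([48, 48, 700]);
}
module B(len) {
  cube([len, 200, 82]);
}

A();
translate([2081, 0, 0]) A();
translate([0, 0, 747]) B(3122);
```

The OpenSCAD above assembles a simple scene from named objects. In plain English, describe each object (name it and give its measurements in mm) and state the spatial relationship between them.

A is a table with a 1041×849 mm rectangular top, 47 mm thick, top surface at z = 747 mm, supported by four 48×48 mm square legs, each inset 42 mm from the nearest pair of top edges, running from the floor.

B is a rectangular beam 3122 mm long (x), 200 mm deep (y), 82 mm thick (z).

The beam spans the tops of two tables placed 1040 mm apart, resting at z = 747 mm.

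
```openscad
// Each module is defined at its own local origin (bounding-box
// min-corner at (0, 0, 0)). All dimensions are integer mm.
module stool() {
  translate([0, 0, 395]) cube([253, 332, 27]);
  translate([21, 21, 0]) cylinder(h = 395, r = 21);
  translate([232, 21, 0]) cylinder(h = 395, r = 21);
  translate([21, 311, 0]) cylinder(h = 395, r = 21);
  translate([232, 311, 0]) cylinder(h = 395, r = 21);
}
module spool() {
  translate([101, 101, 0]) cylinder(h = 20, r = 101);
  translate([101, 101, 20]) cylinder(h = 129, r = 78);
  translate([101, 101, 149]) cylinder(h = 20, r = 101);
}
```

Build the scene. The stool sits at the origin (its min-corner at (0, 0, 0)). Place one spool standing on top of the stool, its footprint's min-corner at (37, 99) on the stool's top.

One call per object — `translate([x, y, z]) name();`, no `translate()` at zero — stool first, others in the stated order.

stool();
translate([37, 99, 422]) spool();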